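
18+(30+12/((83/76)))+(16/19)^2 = 1788704/29963 = 59.70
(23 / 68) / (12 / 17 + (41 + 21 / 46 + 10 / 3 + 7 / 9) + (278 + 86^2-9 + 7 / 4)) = 4761/108568519 = 0.00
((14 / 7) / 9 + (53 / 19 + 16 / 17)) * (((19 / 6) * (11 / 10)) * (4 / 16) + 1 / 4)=3091079/697680 = 4.43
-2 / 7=-0.29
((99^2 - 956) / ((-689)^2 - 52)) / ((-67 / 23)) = -203435/31802823 = -0.01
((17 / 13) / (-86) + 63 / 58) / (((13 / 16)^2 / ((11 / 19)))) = 48891392/52053521 = 0.94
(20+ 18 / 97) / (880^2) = 89/3414400 = 0.00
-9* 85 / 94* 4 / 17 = -90/47 = -1.91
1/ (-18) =-1/18 = -0.06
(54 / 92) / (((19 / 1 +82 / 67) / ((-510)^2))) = 47052090/6233 = 7548.87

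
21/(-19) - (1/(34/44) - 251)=80298/323 = 248.60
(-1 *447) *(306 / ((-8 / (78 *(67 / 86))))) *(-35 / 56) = -893528415/1376 = -649366.58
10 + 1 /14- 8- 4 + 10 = 113/14 = 8.07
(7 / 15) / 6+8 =727/90 = 8.08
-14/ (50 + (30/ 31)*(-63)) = 217/170 = 1.28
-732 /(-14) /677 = 366/4739 = 0.08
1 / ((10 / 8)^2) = 16/25 = 0.64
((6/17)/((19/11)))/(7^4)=66/775523 = 0.00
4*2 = 8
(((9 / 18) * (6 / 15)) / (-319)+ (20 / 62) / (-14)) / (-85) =8192/29419775 = 0.00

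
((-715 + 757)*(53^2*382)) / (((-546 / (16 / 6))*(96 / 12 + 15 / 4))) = -34337216/1833 = -18732.80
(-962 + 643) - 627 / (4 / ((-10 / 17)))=-7711/34 = -226.79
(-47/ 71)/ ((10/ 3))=-141/710 = -0.20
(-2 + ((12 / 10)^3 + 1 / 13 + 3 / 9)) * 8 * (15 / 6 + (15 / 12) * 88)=8088/65 = 124.43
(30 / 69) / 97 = 10/2231 = 0.00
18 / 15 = 6/5 = 1.20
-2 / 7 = -0.29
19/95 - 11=-54/5 = -10.80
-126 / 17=-7.41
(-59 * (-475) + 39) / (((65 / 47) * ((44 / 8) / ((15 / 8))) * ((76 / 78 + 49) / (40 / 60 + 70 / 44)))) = 73699572/235829 = 312.51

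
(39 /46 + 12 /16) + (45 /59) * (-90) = -363927/5428 = -67.05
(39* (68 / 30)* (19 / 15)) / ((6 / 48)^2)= 537472/75 = 7166.29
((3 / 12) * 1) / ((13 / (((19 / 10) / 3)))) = 0.01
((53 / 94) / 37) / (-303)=-53/1053834 = 0.00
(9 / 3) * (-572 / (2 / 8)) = -6864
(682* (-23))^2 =246050596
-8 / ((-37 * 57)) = 8/2109 = 0.00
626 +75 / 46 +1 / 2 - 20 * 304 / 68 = 210639/391 = 538.72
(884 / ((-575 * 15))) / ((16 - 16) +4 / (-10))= 442/1725 = 0.26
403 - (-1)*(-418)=-15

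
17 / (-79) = -17/79 = -0.22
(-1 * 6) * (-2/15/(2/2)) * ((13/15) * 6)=104/25 = 4.16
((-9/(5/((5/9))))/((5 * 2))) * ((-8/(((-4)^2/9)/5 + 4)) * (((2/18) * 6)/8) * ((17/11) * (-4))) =-51/539 = -0.09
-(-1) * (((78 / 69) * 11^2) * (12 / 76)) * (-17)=-367.15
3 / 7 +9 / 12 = 1.18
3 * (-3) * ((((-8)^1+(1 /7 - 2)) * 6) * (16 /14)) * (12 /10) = 178848/245 = 729.99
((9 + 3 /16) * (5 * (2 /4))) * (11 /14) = 1155/64 = 18.05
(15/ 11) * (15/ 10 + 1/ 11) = 525/242 = 2.17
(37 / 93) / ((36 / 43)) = 1591/3348 = 0.48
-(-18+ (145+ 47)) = -174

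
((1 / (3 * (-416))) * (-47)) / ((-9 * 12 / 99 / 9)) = -517/1664 = -0.31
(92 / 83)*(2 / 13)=184/1079 = 0.17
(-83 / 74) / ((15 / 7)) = -581/1110 = -0.52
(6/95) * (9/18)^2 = 3/190 = 0.02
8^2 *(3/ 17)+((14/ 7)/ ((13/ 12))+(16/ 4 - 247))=-50799/221 = -229.86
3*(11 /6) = 11/2 = 5.50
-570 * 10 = -5700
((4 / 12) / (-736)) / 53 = -1/117024 = 0.00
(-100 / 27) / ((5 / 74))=-1480/27 = -54.81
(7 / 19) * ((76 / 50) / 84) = 1/150 = 0.01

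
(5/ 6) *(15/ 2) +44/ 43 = 1251/172 = 7.27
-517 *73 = -37741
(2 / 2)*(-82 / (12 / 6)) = -41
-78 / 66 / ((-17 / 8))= 104/187 = 0.56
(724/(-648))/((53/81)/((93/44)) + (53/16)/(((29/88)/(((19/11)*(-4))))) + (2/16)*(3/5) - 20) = 9763140/778263589 = 0.01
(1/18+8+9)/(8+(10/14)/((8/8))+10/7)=2149/1278 = 1.68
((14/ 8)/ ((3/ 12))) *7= 49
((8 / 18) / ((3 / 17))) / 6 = 34/81 = 0.42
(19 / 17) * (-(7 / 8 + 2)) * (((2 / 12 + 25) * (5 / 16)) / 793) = -329935/10353408 = -0.03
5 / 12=0.42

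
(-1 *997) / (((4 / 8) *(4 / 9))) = -8973/2 = -4486.50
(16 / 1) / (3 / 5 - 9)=-40/21 = -1.90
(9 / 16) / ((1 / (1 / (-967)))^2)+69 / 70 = 516169443/523649840 = 0.99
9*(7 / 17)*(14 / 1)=51.88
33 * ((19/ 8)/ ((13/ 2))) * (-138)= -43263/26 = -1663.96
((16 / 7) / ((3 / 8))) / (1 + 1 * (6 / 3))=128/63 = 2.03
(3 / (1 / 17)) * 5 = 255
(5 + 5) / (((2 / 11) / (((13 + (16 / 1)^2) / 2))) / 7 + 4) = 103565/41428 = 2.50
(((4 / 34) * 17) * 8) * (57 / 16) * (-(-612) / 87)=400.97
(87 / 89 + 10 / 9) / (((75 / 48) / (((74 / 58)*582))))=992.59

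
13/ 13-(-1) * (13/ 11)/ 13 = 1.09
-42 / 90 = -7/15 = -0.47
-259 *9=-2331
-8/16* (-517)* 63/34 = 32571/68 = 478.99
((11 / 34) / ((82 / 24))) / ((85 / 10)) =132/11849 = 0.01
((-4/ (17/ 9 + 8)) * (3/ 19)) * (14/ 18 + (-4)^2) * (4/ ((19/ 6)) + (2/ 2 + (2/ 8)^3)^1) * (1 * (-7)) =8786841/514064 = 17.09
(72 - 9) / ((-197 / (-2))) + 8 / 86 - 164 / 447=1384838/3786537 = 0.37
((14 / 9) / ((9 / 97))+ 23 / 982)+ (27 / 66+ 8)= 11023622/437481 = 25.20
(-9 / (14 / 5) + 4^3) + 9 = 977/14 = 69.79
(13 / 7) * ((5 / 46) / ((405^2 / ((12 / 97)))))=26/170771895 = 0.00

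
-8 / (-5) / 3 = 8/15 = 0.53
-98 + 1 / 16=-1567/16 = -97.94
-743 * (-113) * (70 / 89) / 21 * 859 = 721207810/267 = 2701152.85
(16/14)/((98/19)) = 76/343 = 0.22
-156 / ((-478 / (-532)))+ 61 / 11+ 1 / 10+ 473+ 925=32337279/26290 = 1230.02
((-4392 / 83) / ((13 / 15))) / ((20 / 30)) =-98820/1079 = -91.58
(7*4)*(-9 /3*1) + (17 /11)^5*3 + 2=-8946611/161051 = -55.55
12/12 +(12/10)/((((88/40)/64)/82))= 31499/11 = 2863.55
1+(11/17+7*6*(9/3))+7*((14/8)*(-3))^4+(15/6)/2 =23704199/4352 = 5446.74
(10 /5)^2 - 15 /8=17/8 = 2.12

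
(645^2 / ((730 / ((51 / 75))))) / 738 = 31433/59860 = 0.53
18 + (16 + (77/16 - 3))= 573/16 = 35.81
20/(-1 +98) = 20/97 = 0.21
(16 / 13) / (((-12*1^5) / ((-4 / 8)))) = 0.05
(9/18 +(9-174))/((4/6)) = -987/4 = -246.75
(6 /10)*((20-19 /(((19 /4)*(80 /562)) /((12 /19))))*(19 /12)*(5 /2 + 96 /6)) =3959/100 = 39.59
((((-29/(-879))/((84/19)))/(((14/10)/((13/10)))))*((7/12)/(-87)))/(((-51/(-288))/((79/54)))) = -19513/50836086 = 0.00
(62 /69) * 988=887.77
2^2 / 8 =1/2 = 0.50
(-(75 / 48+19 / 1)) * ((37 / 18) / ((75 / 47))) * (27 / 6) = -119.19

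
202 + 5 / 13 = 2631/13 = 202.38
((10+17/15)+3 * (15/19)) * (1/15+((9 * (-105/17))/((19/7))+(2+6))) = -231426416/1380825 = -167.60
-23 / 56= -0.41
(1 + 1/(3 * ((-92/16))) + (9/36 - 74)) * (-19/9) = 381805/2484 = 153.71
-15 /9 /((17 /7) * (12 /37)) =-1295/612 = -2.12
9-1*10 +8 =7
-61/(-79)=61/79 = 0.77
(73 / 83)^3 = 389017/571787 = 0.68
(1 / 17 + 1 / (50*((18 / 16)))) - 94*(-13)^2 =-60763657/3825 = -15885.92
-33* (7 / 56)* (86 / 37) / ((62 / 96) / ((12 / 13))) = -204336/14911 = -13.70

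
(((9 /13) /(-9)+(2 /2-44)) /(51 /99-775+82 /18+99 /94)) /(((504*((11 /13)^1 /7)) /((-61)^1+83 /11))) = -3869040/78706771 = -0.05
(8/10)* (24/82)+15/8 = 3459/1640 = 2.11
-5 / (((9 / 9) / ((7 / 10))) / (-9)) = 63/2 = 31.50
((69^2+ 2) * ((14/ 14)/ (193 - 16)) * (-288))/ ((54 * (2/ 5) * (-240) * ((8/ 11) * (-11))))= -4763/25488 = -0.19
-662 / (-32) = 331/16 = 20.69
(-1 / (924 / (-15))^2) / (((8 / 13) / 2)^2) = -4225/1517824 = 0.00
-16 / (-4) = 4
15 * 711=10665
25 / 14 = 1.79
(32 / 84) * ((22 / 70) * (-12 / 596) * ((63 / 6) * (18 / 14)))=-1188/36505 = -0.03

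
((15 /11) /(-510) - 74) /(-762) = 27677/284988 = 0.10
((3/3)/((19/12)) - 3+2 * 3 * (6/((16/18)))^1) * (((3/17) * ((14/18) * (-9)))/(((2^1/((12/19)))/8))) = -730296/6137 = -119.00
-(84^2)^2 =-49787136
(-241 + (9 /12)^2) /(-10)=3847/160 = 24.04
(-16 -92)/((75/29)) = -41.76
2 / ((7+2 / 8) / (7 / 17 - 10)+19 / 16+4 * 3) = 5216/32421 = 0.16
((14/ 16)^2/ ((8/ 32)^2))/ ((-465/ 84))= -343/155 = -2.21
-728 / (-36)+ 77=875/9 = 97.22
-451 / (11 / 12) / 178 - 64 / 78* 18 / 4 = -7470/1157 = -6.46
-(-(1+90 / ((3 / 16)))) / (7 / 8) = 3848/7 = 549.71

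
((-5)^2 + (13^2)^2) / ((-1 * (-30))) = 14293/15 = 952.87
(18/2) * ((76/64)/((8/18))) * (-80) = -7695/4 = -1923.75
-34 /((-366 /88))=1496/183 = 8.17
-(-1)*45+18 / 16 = 46.12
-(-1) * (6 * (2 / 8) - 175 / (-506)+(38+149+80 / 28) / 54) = 170921/31878 = 5.36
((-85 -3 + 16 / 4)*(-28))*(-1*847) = -1992144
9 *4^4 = 2304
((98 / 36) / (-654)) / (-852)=49/10029744 = 0.00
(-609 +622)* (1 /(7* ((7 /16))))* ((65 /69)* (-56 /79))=-2.83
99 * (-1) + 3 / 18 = -593/6 = -98.83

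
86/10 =43/5 = 8.60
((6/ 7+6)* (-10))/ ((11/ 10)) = -4800/77 = -62.34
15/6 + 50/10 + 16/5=107/10 = 10.70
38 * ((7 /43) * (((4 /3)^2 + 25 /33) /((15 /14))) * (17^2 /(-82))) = -135067618/2618055 = -51.59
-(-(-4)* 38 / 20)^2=-1444/25 = -57.76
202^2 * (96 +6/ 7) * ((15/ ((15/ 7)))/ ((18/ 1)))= 4610852/3 = 1536950.67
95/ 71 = 1.34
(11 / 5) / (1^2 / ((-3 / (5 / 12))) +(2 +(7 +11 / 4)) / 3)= 99/170 = 0.58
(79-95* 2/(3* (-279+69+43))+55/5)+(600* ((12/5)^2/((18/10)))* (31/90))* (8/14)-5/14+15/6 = 549929/1169 = 470.43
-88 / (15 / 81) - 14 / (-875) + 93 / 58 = -3433459/7250 = -473.58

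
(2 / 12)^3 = 1/216 = 0.00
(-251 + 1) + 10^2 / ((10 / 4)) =-210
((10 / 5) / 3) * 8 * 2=32/3 = 10.67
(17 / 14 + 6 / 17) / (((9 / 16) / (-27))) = -8952/119 = -75.23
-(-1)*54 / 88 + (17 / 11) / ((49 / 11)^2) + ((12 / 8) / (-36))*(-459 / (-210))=1268677/2112880 = 0.60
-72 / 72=-1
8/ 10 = 0.80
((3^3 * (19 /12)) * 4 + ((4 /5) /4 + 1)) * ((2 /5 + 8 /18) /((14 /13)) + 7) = 100532/75 = 1340.43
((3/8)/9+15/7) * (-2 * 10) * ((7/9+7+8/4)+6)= -130285/189 = -689.34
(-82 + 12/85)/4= -3479/170 = -20.46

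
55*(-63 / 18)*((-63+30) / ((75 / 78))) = 33033/5 = 6606.60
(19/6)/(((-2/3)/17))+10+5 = -263/4 = -65.75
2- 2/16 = 15/8 = 1.88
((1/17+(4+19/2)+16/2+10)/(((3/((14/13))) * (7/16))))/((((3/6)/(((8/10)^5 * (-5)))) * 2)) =-17580032/414375 = -42.43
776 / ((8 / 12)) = 1164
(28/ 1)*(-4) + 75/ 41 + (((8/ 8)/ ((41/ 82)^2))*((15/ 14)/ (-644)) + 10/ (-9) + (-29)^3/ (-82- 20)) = 903640720/7069671 = 127.82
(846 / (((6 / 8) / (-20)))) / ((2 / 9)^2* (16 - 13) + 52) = -19035/44 = -432.61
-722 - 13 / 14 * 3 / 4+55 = -37391/56 = -667.70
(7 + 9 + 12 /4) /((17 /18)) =342/17 = 20.12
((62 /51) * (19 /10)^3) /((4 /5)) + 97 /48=42309/3400 = 12.44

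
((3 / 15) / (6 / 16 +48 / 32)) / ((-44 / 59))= -118/825 = -0.14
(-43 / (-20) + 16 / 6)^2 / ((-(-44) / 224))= 584647/4950 = 118.11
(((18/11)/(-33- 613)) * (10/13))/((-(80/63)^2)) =35721/29560960 = 0.00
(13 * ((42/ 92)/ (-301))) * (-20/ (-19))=-390/18791 = -0.02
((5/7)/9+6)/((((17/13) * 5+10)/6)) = 9958/4515 = 2.21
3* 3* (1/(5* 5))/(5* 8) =9/1000 = 0.01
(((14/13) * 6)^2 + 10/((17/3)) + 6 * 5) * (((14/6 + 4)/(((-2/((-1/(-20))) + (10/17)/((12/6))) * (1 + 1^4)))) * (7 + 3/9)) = -4904812/114075 = -43.00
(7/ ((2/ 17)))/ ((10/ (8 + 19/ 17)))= 54.25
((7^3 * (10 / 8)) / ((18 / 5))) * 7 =60025/72 = 833.68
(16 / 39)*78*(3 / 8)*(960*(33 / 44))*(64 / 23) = 552960/23 = 24041.74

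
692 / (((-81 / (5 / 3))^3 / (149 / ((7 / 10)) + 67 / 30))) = -390711850/301327047 = -1.30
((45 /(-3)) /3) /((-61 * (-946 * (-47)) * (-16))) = -5/43394912 = 0.00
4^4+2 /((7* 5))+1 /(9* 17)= 1371221/5355 = 256.06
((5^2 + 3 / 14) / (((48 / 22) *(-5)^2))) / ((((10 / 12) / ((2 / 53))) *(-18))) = -3883/3339000 = 0.00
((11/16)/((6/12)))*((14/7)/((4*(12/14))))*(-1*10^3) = -9625/12 = -802.08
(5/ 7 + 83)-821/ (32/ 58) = -157287/112 = -1404.35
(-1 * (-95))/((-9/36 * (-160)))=19/8 = 2.38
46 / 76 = 23/38 = 0.61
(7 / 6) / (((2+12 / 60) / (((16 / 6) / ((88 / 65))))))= 2275/2178 = 1.04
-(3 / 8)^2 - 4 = -265/64 = -4.14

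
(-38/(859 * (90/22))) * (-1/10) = 209/193275 = 0.00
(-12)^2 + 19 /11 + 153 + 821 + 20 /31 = 382047/341 = 1120.37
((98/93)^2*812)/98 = 79576/8649 = 9.20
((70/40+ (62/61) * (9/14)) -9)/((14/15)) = -169005/23912 = -7.07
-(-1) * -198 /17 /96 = -33/272 = -0.12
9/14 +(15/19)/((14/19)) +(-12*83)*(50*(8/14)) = -199188/7 = -28455.43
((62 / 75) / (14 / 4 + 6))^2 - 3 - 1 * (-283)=280.01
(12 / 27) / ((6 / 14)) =28/27 = 1.04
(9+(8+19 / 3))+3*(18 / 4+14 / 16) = 947/24 = 39.46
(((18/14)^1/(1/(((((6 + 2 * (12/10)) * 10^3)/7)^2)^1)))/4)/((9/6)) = 2160000/7 = 308571.43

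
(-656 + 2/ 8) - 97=-3011/4 = -752.75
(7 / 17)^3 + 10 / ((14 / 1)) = 26966/34391 = 0.78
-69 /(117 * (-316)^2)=-23/3894384 = 0.00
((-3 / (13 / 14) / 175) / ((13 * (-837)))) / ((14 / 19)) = 19/8251425 = 0.00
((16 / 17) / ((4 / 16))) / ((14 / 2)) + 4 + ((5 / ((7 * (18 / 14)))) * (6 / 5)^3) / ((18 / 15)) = 3176/595 = 5.34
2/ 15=0.13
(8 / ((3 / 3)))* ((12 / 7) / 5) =96/35 = 2.74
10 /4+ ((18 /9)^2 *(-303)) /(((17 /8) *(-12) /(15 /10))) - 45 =979/34 = 28.79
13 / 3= 4.33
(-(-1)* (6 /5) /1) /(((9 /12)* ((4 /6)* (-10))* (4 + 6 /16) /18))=-864/875 = -0.99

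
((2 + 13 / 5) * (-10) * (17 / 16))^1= -391/8 = -48.88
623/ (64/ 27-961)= -16821/25883 = -0.65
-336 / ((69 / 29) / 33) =-107184/23 = -4660.17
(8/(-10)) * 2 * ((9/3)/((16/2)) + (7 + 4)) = -91/5 = -18.20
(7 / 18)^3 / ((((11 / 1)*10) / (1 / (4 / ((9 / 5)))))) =343/1425600 = 0.00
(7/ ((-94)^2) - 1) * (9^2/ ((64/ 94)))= -118.87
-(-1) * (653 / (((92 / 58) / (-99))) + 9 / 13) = -24371505/598 = -40755.03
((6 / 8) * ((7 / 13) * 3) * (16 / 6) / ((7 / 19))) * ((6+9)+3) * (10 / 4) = 5130/13 = 394.62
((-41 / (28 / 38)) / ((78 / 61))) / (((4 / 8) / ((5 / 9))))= -48.35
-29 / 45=-0.64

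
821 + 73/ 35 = 28808/35 = 823.09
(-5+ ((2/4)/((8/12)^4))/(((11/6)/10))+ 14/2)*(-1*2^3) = -1391/11 = -126.45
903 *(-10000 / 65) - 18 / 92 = -83076117/598 = -138923.27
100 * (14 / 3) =1400/3 = 466.67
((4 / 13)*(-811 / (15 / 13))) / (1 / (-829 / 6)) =29880.84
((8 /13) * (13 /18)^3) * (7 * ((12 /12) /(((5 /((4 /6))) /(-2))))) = -4732/10935 = -0.43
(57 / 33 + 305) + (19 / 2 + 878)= 26273/22 = 1194.23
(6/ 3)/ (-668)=-1/334 = 0.00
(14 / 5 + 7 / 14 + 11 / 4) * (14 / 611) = 847/6110 = 0.14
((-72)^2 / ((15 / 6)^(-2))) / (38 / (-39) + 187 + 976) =27.88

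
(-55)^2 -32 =2993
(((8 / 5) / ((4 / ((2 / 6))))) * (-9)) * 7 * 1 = -42/5 = -8.40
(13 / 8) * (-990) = -6435/4 = -1608.75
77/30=2.57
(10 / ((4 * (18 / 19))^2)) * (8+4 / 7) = 9025/1512 = 5.97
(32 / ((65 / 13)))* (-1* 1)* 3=-96/5 = -19.20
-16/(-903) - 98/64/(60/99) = -2.51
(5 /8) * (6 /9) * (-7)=-35/12 = -2.92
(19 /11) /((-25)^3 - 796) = -19/180631 = 0.00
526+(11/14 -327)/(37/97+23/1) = 16258553/31752 = 512.05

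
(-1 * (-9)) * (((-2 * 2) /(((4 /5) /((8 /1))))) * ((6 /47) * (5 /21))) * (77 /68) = -9900/799 = -12.39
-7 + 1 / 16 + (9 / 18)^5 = -221/32 = -6.91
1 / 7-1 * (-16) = 16.14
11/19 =0.58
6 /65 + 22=1436/65 = 22.09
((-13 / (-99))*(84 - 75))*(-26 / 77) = -338/847 = -0.40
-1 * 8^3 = -512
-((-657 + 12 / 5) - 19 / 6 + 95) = 16883/30 = 562.77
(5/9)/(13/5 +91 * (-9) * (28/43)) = -1075/1026909 = 0.00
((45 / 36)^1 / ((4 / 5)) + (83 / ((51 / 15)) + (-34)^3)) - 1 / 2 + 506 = -10546127/272 = -38772.53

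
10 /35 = 0.29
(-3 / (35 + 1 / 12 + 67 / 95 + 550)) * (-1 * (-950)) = -3249000/667799 = -4.87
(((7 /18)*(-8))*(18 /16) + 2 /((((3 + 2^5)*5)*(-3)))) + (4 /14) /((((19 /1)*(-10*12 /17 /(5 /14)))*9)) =-17615477/5027400 = -3.50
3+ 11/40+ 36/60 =3.88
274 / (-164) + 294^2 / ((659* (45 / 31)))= 23961953/270190 = 88.69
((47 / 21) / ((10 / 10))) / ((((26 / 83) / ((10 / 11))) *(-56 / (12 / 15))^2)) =3901/2942940 = 0.00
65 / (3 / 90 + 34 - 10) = 2.70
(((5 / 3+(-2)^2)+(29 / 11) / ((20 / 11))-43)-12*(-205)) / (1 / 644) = 23416967/15 = 1561131.13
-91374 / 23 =-3972.78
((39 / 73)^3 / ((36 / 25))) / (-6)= -54925/3112136 = -0.02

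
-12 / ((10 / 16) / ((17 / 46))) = -7.10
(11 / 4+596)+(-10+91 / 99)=233509/396 = 589.67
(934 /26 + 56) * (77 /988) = 92015/12844 = 7.16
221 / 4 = 55.25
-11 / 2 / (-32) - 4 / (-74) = 535/2368 = 0.23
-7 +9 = 2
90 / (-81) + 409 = 3671/9 = 407.89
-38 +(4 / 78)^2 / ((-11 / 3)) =-211930/5577 = -38.00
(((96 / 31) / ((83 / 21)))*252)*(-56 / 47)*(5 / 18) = -65.35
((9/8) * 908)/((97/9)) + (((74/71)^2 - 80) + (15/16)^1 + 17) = 264455527/7823632 = 33.80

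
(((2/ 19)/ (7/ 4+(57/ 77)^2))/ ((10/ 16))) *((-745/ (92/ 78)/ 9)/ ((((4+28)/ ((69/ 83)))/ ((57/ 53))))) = -0.14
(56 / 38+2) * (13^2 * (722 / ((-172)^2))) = 14.33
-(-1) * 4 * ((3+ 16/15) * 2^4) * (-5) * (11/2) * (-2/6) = 21472/9 = 2385.78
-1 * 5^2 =-25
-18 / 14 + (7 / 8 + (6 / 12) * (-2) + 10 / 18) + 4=1585/504 = 3.14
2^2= 4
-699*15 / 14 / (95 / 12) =-12582/133 = -94.60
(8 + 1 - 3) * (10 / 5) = 12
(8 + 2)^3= 1000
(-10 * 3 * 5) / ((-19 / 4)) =600/19 = 31.58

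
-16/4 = -4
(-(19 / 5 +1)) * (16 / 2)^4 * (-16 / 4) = 393216/5 = 78643.20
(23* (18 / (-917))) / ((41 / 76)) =-31464/37597 = -0.84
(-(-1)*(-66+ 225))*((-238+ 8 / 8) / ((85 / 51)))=-22609.80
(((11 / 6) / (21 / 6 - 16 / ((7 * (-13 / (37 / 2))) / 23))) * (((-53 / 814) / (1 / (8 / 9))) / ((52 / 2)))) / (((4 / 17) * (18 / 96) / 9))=-50456/4746249 = -0.01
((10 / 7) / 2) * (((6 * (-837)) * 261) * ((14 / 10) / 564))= -218457/94 = -2324.01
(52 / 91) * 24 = 13.71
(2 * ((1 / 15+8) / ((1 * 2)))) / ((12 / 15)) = 10.08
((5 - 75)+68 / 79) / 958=-0.07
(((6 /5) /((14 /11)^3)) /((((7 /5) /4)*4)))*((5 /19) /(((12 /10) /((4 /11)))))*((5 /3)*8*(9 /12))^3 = 1512500/45619 = 33.16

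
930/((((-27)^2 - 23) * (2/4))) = 930/353 = 2.63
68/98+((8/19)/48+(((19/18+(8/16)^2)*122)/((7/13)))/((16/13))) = 241.04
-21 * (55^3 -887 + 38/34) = -59079615/17 = -3475271.47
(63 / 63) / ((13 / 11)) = 11/13 = 0.85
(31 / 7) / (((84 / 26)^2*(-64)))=-5239/790272 = -0.01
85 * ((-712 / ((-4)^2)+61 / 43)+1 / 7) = -2197165/602 = -3649.78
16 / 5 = 3.20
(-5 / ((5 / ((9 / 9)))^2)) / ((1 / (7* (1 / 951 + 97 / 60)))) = -2.26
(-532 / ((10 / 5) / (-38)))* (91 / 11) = 919828/11 = 83620.73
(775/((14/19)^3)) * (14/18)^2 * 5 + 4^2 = 26651201/4536 = 5875.49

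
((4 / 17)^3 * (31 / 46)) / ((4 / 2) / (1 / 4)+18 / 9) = 496/564995 = 0.00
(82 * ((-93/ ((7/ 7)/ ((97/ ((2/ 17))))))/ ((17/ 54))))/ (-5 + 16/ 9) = 179752446/29 = 6198360.21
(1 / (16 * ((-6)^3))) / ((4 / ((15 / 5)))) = -1/4608 = 0.00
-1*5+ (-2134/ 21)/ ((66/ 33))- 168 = -4700/21 = -223.81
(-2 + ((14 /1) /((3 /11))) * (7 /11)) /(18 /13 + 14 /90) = 17940/901 = 19.91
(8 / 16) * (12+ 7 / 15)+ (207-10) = 6097/30 = 203.23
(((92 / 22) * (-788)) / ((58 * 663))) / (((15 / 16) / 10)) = -579968/634491 = -0.91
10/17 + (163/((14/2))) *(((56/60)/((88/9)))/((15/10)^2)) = 4421/2805 = 1.58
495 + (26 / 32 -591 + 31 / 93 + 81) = -665/48 = -13.85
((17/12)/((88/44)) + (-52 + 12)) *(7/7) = -943/24 = -39.29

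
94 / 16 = 47/8 = 5.88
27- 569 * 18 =-10215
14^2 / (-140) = -1.40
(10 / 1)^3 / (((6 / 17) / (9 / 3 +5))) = 68000/3 = 22666.67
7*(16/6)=56/3 = 18.67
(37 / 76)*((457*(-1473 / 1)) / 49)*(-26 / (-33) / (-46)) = 107930147/942172 = 114.55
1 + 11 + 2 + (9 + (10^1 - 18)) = 15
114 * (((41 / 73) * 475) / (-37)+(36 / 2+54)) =19949658/2701 = 7386.03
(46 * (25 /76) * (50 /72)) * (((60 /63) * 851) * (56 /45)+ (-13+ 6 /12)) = 40695625/3888 = 10466.98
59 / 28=2.11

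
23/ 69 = 1/3 = 0.33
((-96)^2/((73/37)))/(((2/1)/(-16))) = -2727936/73 = -37368.99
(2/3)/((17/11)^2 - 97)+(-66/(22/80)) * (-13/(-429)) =-1375091/188892 = -7.28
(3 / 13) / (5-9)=-3/52 = -0.06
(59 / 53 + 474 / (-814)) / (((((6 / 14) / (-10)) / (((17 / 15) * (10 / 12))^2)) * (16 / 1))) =-28959245/41934024 = -0.69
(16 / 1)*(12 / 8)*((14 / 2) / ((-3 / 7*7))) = -56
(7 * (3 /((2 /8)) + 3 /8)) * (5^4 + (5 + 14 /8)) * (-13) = -22765743/32 = -711429.47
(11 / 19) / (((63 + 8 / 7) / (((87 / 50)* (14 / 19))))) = 46893/4052225 = 0.01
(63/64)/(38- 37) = 63/64 = 0.98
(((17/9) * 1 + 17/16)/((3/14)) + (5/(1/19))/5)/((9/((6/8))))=7079/2592 = 2.73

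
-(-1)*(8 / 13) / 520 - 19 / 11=-16044/9295 = -1.73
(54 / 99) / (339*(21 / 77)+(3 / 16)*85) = 32/6359 = 0.01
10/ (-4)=-2.50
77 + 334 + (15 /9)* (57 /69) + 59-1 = 32456/69 = 470.38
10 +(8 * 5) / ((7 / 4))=230/7 = 32.86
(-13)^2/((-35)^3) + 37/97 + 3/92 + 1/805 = 0.41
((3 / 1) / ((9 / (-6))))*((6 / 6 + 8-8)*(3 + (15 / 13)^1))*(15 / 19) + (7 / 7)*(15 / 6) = -2005/494 = -4.06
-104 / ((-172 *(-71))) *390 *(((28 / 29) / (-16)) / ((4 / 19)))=0.95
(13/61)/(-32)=-13/1952 = -0.01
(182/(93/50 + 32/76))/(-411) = -172900/890637 = -0.19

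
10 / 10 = 1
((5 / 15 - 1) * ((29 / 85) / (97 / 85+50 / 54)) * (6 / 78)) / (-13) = 261/400868 = 0.00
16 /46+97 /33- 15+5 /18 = -52075/4554 = -11.44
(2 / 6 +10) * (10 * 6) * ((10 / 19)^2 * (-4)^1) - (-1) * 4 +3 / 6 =-492751/722 = -682.48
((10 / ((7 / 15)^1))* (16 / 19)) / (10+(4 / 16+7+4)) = 1920/2261 = 0.85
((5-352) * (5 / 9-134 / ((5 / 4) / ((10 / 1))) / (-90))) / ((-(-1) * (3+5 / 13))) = -76687/60 = -1278.12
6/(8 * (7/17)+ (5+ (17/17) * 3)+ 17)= 102/481 = 0.21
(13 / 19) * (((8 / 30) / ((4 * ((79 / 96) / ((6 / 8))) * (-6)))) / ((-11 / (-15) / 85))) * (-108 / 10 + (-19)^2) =-4643652/16511 = -281.25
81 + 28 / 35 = 409/5 = 81.80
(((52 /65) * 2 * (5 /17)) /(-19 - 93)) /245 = -1/58310 = 0.00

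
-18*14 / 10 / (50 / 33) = -2079/125 = -16.63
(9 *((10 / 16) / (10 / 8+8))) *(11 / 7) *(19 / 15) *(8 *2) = 5016/259 = 19.37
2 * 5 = 10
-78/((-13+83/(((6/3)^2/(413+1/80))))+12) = -24960/2742083 = -0.01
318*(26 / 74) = 4134/37 = 111.73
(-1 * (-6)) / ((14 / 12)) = 36/7 = 5.14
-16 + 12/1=-4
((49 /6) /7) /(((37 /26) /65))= 53.29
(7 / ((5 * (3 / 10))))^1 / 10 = 0.47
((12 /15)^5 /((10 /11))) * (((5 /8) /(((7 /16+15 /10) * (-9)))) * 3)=-11264/290625 = -0.04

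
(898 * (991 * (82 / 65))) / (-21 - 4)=-72973276/1625 = -44906.63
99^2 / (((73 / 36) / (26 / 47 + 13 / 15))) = 117729612/17155 = 6862.70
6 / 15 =2/5 = 0.40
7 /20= 0.35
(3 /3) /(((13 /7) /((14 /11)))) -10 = -1332/143 = -9.31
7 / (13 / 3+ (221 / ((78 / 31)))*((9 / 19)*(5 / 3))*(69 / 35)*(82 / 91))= 254163/4629988 = 0.05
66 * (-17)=-1122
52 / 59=0.88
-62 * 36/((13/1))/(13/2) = -4464/169 = -26.41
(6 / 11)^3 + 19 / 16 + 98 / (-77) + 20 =427561/21296 = 20.08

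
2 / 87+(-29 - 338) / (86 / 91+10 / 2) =-2904457/47067 = -61.71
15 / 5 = 3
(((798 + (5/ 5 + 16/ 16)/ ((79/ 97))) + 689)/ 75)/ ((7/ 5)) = 117667/8295 = 14.19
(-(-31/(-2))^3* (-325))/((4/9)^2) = 784248075/128 = 6126938.09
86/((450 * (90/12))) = 86/3375 = 0.03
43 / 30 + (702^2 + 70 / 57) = 280899797/570 = 492806.66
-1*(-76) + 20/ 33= 2528/33 = 76.61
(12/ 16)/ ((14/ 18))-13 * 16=-5797/28 = -207.04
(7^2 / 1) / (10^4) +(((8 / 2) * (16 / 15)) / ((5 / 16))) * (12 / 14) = 819543/70000 = 11.71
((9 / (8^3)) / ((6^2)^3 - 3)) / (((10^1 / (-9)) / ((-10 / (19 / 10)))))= 135/75640064 = 0.00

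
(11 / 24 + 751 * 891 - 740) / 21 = 16041635/504 = 31828.64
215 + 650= 865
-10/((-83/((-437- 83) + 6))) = -5140/83 = -61.93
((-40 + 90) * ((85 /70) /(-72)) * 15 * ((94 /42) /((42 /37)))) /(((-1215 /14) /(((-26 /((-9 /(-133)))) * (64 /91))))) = -77.65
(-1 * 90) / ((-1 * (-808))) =-45/404 = -0.11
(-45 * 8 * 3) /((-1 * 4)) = 270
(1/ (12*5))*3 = 1/20 = 0.05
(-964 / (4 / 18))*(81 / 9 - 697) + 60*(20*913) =4080144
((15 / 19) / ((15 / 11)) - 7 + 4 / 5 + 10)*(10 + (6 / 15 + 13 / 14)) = 49.61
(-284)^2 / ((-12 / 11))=-221804/3 = -73934.67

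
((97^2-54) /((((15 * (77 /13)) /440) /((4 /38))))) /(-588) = -486460/58653 = -8.29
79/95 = 0.83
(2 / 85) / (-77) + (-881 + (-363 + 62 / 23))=-186859796/150535 = -1241.30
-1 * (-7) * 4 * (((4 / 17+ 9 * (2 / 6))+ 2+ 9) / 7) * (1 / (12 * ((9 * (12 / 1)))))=121/2754 = 0.04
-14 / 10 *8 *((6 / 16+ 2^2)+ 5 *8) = -497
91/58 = 1.57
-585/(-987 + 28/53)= 0.59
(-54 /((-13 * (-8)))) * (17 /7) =-459/364 = -1.26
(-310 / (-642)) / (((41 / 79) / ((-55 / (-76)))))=673475/1000236 = 0.67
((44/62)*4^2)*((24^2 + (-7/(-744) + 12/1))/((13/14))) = 7190.35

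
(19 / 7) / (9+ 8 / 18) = 171/595 = 0.29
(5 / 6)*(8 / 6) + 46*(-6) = -274.89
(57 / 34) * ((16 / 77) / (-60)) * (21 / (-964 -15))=114/915365 = 0.00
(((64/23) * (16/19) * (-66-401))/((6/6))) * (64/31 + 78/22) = -914811904/149017 = -6138.98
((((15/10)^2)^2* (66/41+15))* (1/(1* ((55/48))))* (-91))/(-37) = 15058953/83435 = 180.49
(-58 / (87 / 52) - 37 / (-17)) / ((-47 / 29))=48053/2397 = 20.05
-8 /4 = -2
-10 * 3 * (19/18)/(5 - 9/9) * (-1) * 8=190/3 = 63.33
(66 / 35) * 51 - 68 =986/35 = 28.17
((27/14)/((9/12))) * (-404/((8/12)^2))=-16362/7 = -2337.43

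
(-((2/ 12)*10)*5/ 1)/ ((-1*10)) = 5/6 = 0.83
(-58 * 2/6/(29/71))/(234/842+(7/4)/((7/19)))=-9.41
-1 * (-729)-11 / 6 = 4363/6 = 727.17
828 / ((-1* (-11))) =828/11 = 75.27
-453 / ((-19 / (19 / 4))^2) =-453/16 = -28.31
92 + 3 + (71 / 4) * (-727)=-51237/4 = -12809.25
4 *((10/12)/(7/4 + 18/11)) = 440/447 = 0.98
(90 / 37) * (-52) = -4680/37 = -126.49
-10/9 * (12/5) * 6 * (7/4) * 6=-168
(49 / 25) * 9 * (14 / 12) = 1029/50 = 20.58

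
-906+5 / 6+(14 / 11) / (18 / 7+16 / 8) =-477781/528 = -904.89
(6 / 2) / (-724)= -3/724 = 0.00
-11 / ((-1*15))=11/15 = 0.73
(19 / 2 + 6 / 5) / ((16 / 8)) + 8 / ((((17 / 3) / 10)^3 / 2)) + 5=9656991/98260 = 98.28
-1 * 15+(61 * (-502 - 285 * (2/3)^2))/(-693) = 83861/2079 = 40.34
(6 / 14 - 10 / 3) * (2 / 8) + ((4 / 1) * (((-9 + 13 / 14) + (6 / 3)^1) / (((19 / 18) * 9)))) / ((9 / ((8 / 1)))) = -2051/684 = -3.00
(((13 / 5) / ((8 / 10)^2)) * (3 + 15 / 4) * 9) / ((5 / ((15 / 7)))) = 47385/448 = 105.77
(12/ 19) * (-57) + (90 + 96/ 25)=1446/25 = 57.84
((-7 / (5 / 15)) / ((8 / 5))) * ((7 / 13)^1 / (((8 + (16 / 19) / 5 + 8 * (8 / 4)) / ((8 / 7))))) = -1425/4264 = -0.33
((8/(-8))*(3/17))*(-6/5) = 18/85 = 0.21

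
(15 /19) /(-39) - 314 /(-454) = 37644/56069 = 0.67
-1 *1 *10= -10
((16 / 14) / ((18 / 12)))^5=1048576/4084101 = 0.26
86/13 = 6.62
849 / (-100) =-849/100 = -8.49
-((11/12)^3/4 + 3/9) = -3635/6912 = -0.53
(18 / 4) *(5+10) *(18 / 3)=405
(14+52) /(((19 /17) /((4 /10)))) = 2244/95 = 23.62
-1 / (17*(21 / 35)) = -5/51 = -0.10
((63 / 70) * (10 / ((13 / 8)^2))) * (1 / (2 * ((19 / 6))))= 1728/3211 = 0.54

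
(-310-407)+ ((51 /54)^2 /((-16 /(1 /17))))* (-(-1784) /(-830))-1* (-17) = -376484209/537840 = -699.99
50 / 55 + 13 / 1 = 153/11 = 13.91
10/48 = 5/24 = 0.21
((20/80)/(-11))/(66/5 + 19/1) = -5/7084 = 0.00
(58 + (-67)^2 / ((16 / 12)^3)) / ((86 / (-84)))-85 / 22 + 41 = -657983/352 = -1869.27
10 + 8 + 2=20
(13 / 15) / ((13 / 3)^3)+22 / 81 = 19319/68445 = 0.28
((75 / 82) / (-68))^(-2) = 31091776/5625 = 5527.43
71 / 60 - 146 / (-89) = 15079/5340 = 2.82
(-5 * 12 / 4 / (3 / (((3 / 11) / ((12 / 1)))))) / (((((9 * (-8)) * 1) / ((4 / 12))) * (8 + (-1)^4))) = 5/85536 = 0.00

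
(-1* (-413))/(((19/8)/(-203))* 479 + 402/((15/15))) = 670712/643747 = 1.04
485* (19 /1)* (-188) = -1732420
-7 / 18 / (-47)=7/846 = 0.01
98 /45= 2.18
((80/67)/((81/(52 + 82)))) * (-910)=-145600/81 = -1797.53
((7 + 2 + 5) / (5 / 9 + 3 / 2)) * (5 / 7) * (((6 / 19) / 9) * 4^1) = 480/703 = 0.68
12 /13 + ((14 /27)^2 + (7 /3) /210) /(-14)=0.90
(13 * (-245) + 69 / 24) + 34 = -25185/8 = -3148.12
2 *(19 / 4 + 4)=35/2 = 17.50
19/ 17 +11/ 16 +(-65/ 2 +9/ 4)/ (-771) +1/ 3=152231/69904 = 2.18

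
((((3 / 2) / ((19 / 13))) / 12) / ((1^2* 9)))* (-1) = -13/1368 = -0.01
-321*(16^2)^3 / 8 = -673185792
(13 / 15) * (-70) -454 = -1544/3 = -514.67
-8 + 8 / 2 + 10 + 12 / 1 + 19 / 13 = 253/13 = 19.46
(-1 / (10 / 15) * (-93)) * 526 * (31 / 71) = 2274687/71 = 32037.85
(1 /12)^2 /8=1/1152 = 0.00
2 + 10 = 12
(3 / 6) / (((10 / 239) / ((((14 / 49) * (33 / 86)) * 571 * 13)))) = 58545201/6020 = 9725.12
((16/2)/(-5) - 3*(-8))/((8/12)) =168/5 = 33.60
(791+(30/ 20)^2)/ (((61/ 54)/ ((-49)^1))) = -4197879/122 = -34408.84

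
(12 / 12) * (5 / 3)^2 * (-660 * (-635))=3492500/3 = 1164166.67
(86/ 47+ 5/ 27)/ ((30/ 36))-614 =-1293496/2115 = -611.58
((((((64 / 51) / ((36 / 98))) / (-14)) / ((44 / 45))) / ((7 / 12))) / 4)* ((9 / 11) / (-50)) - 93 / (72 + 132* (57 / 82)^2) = -534592141/782513655 = -0.68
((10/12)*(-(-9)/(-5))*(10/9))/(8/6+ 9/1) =-5/31 = -0.16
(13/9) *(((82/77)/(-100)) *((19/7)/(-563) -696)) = 292399003/27311130 = 10.71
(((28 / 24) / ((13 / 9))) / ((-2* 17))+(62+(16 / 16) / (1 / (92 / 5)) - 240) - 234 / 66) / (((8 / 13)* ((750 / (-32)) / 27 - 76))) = 71399583/20699030 = 3.45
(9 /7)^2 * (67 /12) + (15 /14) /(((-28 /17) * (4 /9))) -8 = -367/1568 = -0.23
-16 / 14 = -8/7 = -1.14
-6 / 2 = -3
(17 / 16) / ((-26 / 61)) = -2.49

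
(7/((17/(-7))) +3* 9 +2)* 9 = 3996/17 = 235.06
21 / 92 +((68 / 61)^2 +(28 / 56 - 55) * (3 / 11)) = -13.39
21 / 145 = 0.14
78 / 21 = 26/7 = 3.71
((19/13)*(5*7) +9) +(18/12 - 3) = 1525/26 = 58.65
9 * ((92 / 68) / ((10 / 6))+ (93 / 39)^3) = 24154452/186745 = 129.34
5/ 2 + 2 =9/2 = 4.50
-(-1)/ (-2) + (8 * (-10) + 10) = -141/2 = -70.50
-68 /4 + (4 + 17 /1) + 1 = 5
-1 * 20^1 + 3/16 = -317/16 = -19.81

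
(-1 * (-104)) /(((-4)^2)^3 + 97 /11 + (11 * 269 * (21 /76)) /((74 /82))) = 3216928/154994925 = 0.02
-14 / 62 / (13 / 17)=-119/403 = -0.30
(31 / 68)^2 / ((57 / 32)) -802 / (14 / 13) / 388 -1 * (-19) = 769419095/44740668 = 17.20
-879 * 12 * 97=-1023156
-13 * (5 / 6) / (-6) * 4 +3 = 92/9 = 10.22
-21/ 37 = -0.57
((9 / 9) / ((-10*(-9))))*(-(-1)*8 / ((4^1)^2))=1/180 = 0.01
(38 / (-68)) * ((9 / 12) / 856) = -57/116416 = 0.00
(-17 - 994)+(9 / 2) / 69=-46503/46 = -1010.93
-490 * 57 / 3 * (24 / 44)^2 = -335160/121 = -2769.92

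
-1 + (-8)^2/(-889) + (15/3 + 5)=7937/889 = 8.93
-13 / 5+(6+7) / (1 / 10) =637/5 = 127.40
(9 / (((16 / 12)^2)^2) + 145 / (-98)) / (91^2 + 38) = 17161/104353536 = 0.00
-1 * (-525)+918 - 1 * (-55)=1498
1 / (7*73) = 1/511 = 0.00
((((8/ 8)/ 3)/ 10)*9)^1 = 3/10 = 0.30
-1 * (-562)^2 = -315844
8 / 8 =1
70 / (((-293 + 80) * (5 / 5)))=-70/213 = -0.33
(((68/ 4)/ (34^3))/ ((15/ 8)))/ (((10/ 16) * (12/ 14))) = 28/65025 = 0.00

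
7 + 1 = 8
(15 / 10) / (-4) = -3/8 = -0.38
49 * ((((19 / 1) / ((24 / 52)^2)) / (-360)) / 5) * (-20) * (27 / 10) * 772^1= 30366427/300 = 101221.42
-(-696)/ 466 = 348/233 = 1.49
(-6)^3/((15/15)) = -216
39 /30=13/10 = 1.30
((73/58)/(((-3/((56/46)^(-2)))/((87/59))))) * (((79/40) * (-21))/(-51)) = -3050743/8986880 = -0.34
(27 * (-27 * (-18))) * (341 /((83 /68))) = 304272936/83 = 3665938.99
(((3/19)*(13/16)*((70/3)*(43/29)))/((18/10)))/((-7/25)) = -349375/39672 = -8.81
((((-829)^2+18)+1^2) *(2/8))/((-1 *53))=-171815/53 = -3241.79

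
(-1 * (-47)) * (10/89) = 470/89 = 5.28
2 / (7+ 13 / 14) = 0.25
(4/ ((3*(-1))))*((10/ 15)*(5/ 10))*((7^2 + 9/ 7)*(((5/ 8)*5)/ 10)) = -440/63 = -6.98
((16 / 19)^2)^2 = 65536/130321 = 0.50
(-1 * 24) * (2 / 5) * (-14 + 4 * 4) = -96/5 = -19.20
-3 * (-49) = 147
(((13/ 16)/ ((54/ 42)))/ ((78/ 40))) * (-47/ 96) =-1645/10368 = -0.16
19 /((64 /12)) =57/16 = 3.56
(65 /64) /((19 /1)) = 65/1216 = 0.05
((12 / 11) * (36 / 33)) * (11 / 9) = 16/11 = 1.45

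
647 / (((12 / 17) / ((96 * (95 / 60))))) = 417962/3 = 139320.67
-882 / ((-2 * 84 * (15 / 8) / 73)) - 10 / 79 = 204.27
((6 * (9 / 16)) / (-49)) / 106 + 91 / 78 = 1.17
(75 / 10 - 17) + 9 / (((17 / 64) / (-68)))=-4627/2 = -2313.50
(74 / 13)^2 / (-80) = -1369/3380 = -0.41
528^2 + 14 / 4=557575/2 = 278787.50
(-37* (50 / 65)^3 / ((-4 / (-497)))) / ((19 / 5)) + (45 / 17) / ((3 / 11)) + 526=-10612749/709631 = -14.96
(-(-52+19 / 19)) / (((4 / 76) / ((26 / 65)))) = 1938/5 = 387.60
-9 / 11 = -0.82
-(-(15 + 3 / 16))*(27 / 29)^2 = 177147/13456 = 13.16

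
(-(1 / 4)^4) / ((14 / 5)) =-5/3584 = 0.00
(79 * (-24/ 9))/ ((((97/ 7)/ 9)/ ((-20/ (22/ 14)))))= 1858080/1067 = 1741.41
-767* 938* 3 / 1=-2158338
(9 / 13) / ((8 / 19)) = 171/104 = 1.64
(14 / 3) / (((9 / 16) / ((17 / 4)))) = 952/27 = 35.26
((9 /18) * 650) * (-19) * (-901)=5563675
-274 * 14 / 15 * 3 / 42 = -274/15 = -18.27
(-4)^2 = 16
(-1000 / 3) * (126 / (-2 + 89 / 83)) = 45272.73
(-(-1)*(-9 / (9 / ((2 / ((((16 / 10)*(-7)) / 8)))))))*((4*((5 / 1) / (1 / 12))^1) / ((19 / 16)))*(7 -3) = 153600/133 = 1154.89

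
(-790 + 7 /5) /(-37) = 3943/185 = 21.31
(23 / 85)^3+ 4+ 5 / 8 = 22819961/4913000 = 4.64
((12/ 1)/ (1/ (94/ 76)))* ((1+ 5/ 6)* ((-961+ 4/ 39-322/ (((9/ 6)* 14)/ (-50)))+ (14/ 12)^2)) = -46665971/8892 = -5248.08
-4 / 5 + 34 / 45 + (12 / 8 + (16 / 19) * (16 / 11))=50419/18810 = 2.68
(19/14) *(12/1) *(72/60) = 684/35 = 19.54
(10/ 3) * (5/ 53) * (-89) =-4450/159 = -27.99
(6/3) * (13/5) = 26/5 = 5.20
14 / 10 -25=-118/5 = -23.60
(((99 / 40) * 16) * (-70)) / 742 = -198/53 = -3.74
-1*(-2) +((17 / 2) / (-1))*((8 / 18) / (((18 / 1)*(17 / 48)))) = 38/27 = 1.41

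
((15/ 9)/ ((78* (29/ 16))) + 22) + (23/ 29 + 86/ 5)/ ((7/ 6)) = 4445528/118755 = 37.43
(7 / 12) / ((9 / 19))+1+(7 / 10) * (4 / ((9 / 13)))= 3389/540 = 6.28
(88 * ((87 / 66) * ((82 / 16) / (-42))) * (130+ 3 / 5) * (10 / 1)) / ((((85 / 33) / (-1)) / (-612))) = -153730566/35 = -4392301.89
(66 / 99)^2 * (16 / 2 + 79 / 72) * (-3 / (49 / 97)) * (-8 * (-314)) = -79799960/1323 = -60317.43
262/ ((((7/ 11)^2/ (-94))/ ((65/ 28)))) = -48424805/343 = -141180.19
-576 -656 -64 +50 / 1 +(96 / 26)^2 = -208270/169 = -1232.37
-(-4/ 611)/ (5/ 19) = 76/3055 = 0.02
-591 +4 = -587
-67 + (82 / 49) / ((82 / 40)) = -3243/49 = -66.18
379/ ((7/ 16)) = 6064/7 = 866.29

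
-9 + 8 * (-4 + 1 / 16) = -81/2 = -40.50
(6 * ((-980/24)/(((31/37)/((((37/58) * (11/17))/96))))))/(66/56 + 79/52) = -335740405/720379488 = -0.47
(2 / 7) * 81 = 162/7 = 23.14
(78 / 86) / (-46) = -39/1978 = -0.02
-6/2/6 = -0.50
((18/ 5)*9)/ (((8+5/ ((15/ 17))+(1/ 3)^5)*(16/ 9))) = 1.33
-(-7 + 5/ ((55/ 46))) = 31/11 = 2.82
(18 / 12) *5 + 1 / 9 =137/18 = 7.61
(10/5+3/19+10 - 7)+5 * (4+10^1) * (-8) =-10542/19 = -554.84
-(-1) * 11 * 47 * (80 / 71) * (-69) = -2853840/71 = -40194.93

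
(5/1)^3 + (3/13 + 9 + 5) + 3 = 1849/13 = 142.23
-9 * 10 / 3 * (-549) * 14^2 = 3228120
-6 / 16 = -3/8 = -0.38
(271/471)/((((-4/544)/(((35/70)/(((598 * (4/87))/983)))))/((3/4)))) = -393995247/375544 = -1049.13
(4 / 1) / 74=2/37 = 0.05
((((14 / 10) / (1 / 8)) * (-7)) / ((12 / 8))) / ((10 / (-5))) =392/15 = 26.13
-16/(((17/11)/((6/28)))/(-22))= 5808/119 = 48.81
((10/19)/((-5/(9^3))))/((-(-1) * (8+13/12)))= -17496/2071 = -8.45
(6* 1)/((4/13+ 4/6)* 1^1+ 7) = 234/311 = 0.75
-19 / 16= -1.19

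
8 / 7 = 1.14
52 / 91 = 4/7 = 0.57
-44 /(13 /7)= -308/13 = -23.69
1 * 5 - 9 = -4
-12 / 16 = -3/4 = -0.75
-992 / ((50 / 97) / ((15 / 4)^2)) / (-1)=27063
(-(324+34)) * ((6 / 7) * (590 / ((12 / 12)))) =-1267320/7 = -181045.71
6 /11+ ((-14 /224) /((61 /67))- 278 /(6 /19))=-28338419/32208 = -879.86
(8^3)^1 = 512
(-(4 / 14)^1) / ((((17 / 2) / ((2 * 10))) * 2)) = -40/119 = -0.34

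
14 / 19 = 0.74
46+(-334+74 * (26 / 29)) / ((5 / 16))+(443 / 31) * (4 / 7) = -25245334/31465 = -802.33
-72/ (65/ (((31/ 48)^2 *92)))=-22103/520 = -42.51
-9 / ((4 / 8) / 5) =-90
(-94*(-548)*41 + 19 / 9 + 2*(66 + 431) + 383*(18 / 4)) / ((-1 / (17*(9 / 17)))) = -38064809/2 = -19032404.50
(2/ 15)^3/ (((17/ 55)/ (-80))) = -1408/2295 = -0.61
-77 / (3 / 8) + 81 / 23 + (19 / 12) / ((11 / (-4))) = -51204/253 = -202.39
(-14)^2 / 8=49/2 = 24.50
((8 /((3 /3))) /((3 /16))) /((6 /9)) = 64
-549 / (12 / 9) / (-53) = 1647/212 = 7.77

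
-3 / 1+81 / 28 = -3/28 = -0.11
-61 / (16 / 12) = -183/4 = -45.75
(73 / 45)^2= 5329/2025 = 2.63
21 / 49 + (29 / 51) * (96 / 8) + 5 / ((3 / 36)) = 8003/119 = 67.25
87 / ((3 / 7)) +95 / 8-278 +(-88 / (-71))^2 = -61.59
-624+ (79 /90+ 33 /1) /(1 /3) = -15671/30 = -522.37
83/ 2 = 41.50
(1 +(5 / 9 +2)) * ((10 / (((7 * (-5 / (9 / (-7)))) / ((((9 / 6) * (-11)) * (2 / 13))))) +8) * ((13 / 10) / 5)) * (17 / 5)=1224544/55125 = 22.21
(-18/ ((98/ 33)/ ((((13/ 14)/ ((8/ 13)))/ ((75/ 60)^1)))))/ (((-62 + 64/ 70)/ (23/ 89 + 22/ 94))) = 25849395/438219446 = 0.06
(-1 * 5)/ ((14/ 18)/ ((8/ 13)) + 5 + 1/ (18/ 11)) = -8/11 = -0.73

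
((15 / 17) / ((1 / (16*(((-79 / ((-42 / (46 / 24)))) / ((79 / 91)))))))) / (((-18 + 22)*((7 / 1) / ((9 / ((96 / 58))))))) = 43355/3808 = 11.39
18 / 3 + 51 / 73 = 6.70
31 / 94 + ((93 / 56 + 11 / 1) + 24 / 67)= 2353965/176344 = 13.35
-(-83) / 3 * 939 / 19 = 25979/19 = 1367.32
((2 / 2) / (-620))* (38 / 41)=-19/12710 = 0.00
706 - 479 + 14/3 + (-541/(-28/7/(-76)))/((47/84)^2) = -216050617/6627 = -32601.57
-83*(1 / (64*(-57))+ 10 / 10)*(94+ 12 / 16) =-114723679/14592 = -7862.09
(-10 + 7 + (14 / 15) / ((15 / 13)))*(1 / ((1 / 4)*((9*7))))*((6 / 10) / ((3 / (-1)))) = 1972/70875 = 0.03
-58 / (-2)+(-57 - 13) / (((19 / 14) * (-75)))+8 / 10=30.49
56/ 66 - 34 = -1094/33 = -33.15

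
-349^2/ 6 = -121801/6 = -20300.17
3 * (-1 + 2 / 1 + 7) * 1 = 24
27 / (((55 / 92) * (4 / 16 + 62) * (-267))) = -1104/406285 = 0.00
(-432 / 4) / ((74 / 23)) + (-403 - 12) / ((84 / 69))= -387941/1036 = -374.46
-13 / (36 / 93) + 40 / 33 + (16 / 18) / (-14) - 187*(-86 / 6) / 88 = -1.98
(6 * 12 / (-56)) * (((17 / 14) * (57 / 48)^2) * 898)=-1977.01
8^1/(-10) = -0.80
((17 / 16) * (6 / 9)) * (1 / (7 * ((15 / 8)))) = 17/315 = 0.05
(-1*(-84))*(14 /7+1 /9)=177.33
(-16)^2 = 256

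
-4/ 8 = -1/2 = -0.50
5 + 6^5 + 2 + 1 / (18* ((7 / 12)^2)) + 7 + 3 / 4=1527019/196 = 7790.91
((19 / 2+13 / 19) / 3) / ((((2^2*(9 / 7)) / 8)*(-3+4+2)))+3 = 814/171 = 4.76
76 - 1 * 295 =-219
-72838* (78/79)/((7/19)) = -1366404/7 = -195200.57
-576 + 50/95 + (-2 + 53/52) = -569537/988 = -576.45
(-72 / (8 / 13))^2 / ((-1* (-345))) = 4563/115 = 39.68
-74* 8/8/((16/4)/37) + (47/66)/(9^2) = -1829645/2673 = -684.49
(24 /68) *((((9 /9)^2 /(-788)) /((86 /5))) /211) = -15/121541908 = 0.00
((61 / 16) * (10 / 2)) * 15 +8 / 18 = 41239/144 = 286.38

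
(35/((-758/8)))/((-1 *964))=35/91339 = 0.00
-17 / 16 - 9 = -161/16 = -10.06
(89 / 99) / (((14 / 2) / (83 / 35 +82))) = 262817/24255 = 10.84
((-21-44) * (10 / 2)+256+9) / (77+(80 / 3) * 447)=-20/3999 = -0.01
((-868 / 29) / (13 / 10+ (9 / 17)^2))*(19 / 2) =-23830940/132443 = -179.93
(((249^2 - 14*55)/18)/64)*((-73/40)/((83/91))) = -406757533/3824640 = -106.35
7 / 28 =1/4 = 0.25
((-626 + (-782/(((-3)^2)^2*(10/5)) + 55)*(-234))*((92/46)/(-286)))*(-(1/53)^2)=-10118/328653 = -0.03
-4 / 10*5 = -2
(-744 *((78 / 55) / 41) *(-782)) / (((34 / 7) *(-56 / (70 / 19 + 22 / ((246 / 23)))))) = -746173038/1756645 = -424.77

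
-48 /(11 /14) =-672/11 = -61.09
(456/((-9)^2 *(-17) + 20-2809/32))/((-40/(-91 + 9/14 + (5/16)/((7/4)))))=-76760/107877 = -0.71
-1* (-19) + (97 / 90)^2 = 163309/8100 = 20.16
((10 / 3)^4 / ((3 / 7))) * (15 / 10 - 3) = -35000/81 = -432.10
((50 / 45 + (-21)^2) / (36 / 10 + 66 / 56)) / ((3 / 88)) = 49021280/18063 = 2713.91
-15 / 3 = -5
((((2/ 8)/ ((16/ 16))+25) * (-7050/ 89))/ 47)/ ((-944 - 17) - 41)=2525/59452 = 0.04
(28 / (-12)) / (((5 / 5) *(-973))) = 1/417 = 0.00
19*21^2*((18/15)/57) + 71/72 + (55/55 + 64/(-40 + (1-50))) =5692451/32040 = 177.67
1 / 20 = 0.05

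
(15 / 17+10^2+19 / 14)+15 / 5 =25047/238 = 105.24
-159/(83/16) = -2544/83 = -30.65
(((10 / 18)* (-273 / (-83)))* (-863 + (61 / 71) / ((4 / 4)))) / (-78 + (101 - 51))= 331565/5893 = 56.26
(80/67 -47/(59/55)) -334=-1488777/3953 = -376.62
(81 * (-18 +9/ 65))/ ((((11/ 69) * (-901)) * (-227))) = -6488829/146236805 = -0.04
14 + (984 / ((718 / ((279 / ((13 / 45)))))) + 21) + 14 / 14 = 6345072/4667 = 1359.56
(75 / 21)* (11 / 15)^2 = 121/63 = 1.92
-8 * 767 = -6136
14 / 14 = 1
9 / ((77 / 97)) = 873/77 = 11.34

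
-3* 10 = -30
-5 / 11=-0.45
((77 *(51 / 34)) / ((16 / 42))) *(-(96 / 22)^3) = -3048192/121 = -25191.67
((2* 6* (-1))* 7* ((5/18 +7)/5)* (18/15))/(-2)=1834/25 = 73.36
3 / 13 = 0.23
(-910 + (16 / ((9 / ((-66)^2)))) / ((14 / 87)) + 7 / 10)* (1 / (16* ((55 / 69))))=228044241/61600 = 3702.02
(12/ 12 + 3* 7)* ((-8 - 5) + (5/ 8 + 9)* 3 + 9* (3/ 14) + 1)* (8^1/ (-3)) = -7722/7 = -1103.14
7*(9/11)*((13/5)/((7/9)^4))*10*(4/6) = 1023516/3773 = 271.27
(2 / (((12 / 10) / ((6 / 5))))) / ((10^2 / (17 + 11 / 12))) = 43/120 = 0.36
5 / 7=0.71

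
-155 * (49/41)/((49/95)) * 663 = -9762675/41 = -238114.02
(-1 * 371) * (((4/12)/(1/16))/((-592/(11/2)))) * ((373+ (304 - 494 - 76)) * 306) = 22270017/37 = 601892.35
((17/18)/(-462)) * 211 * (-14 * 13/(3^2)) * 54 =471.02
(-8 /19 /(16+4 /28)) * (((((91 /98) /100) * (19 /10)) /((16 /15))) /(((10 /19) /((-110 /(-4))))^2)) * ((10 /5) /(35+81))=-1703559/83891200 = -0.02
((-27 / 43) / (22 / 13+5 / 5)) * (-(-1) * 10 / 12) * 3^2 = -1.75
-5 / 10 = -1/2 = -0.50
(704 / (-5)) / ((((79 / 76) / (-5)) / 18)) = 963072/79 = 12190.78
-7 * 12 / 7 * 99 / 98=-594/49 = -12.12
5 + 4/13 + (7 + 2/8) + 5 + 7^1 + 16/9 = 12325/468 = 26.34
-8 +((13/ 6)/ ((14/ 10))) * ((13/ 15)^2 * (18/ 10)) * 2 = -3.82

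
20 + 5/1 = 25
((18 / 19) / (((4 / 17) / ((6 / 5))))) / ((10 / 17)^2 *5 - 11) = -44217/84835 = -0.52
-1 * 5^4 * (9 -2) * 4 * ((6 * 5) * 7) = -3675000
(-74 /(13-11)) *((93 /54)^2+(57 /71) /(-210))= -88245259/805140 = -109.60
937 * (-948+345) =-565011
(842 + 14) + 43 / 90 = 77083/90 = 856.48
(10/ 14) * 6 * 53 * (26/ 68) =10335/119 = 86.85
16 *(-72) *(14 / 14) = -1152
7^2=49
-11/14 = -0.79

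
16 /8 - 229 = -227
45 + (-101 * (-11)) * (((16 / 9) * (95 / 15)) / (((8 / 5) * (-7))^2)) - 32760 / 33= -49364125/58212 = -848.01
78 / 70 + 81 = 2874/35 = 82.11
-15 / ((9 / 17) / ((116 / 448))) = -7.34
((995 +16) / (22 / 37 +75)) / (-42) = -12469/39158 = -0.32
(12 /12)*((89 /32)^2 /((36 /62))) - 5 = 153391/18432 = 8.32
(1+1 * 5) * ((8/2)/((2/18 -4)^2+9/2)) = 3888/3179 = 1.22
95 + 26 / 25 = 2401/25 = 96.04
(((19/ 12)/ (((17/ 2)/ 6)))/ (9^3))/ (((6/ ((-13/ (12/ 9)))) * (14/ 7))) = -247/198288 = 0.00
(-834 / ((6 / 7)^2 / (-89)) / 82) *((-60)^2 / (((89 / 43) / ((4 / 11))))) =351447600/451 = 779262.97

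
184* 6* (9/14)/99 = 552/77 = 7.17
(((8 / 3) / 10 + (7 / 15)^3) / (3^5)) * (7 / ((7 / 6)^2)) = 4972/637875 = 0.01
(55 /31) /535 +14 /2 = 23230/3317 = 7.00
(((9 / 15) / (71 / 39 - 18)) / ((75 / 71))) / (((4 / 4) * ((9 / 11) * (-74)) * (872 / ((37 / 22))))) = 923/825348000 = 0.00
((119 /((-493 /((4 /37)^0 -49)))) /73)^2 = 112896/4481689 = 0.03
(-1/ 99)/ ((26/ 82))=-41/1287 = -0.03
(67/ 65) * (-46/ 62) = -0.76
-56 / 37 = -1.51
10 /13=0.77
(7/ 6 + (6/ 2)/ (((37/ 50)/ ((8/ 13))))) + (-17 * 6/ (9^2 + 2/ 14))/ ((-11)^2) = 181047043/49587252 = 3.65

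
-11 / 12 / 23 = -11/276 = -0.04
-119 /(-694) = 119/694 = 0.17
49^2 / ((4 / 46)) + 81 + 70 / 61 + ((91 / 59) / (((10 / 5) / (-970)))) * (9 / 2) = 87554380/3599 = 24327.42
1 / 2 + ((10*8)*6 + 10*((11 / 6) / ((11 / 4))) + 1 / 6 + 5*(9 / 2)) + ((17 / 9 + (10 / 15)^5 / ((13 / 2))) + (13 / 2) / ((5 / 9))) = 8267774/15795 = 523.44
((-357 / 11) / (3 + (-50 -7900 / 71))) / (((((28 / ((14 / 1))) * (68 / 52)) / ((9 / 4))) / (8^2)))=1395576/123607 = 11.29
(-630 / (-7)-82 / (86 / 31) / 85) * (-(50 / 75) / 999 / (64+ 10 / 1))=-327679/405299295 = 0.00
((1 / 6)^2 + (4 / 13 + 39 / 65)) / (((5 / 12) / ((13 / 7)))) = 2189/525 = 4.17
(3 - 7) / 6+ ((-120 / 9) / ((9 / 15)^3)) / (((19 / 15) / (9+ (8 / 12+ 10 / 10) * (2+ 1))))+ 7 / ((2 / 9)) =-651.43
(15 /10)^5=243/32 = 7.59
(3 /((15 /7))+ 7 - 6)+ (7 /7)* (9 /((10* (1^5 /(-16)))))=-12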